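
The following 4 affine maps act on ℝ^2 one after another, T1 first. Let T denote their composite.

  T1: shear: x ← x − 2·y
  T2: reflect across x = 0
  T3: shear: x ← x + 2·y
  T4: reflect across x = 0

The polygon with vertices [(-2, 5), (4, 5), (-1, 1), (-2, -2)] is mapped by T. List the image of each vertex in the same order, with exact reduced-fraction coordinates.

image vertices: (-22, 5), (-16, 5), (-5, 1), (6, -2)

T1 shear: x ← x − 2·y: (-2, 5) → (-12, 5); (4, 5) → (-6, 5); (-1, 1) → (-3, 1); (-2, -2) → (2, -2)
T2 reflect across x = 0: (-12, 5) → (12, 5); (-6, 5) → (6, 5); (-3, 1) → (3, 1); (2, -2) → (-2, -2)
T3 shear: x ← x + 2·y: (12, 5) → (22, 5); (6, 5) → (16, 5); (3, 1) → (5, 1); (-2, -2) → (-6, -2)
T4 reflect across x = 0: (22, 5) → (-22, 5); (16, 5) → (-16, 5); (5, 1) → (-5, 1); (-6, -2) → (6, -2)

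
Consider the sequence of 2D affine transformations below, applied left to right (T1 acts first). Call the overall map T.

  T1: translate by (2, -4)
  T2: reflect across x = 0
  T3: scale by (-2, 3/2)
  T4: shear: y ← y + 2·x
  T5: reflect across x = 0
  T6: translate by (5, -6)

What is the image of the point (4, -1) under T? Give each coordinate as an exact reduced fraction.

T(p) = (-7, 21/2)

T1 translate by (2, -4): (4, -1) → (6, -5)
T2 reflect across x = 0: (6, -5) → (-6, -5)
T3 scale by (-2, 3/2): (-6, -5) → (12, -15/2)
T4 shear: y ← y + 2·x: (12, -15/2) → (12, 33/2)
T5 reflect across x = 0: (12, 33/2) → (-12, 33/2)
T6 translate by (5, -6): (-12, 33/2) → (-7, 21/2)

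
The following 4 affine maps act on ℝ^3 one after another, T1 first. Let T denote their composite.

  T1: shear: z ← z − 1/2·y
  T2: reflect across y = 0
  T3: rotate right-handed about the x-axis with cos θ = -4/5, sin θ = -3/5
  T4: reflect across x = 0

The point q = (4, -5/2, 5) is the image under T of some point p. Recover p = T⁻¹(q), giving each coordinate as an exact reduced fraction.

p = (-4, 1, -5)

T1 = [1 0 0 0; 0 1 0 0; 0 -1/2 1 0; 0 0 0 1]
T2·T1 = [1 0 0 0; 0 -1 0 0; 0 -1/2 1 0; 0 0 0 1]
T3·…·T1 = [1 0 0 0; 0 1/2 3/5 0; 0 1 -4/5 0; 0 0 0 1]
T4·…·T1 = [-1 0 0 0; 0 1/2 3/5 0; 0 1 -4/5 0; 0 0 0 1]
det M = 1; M⁻¹ = [-1 0 0 0; 0 4/5 3/5 0; 0 1 -1/2 0; 0 0 0 1]
M⁻¹ · (4, -5/2, 5)ᵀ = (-4, 1, -5)ᵀ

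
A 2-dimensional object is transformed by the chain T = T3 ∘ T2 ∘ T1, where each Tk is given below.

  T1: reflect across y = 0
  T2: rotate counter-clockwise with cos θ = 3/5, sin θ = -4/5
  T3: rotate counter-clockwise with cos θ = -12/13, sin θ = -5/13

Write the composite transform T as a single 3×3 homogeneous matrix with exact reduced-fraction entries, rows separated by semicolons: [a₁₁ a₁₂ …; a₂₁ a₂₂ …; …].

T1 = [1 0 0; 0 -1 0; 0 0 1]
T2·T1 = [3/5 -4/5 0; -4/5 -3/5 0; 0 0 1]
T3·…·T1 = [-56/65 33/65 0; 33/65 56/65 0; 0 0 1]

T = [-56/65 33/65 0; 33/65 56/65 0; 0 0 1]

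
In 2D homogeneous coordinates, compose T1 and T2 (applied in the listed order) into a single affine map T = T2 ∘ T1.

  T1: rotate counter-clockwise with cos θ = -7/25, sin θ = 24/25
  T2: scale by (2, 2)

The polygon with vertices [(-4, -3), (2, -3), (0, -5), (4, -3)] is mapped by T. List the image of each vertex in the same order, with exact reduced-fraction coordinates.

T1 rotate counter-clockwise with cos θ = -7/25, sin θ = 24/25: (-4, -3) → (4, -3); (2, -3) → (58/25, 69/25); (0, -5) → (24/5, 7/5); (4, -3) → (44/25, 117/25)
T2 scale by (2, 2): (4, -3) → (8, -6); (58/25, 69/25) → (116/25, 138/25); (24/5, 7/5) → (48/5, 14/5); (44/25, 117/25) → (88/25, 234/25)

image vertices: (8, -6), (116/25, 138/25), (48/5, 14/5), (88/25, 234/25)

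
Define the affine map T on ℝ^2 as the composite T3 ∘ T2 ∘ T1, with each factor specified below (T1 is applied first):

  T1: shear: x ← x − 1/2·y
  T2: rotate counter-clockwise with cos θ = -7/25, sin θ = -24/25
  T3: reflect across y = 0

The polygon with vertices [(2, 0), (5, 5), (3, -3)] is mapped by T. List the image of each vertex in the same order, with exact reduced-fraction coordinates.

image vertices: (-14/25, 48/25), (41/10, 19/5), (-207/50, 87/25)

T1 shear: x ← x − 1/2·y: (2, 0) → (2, 0); (5, 5) → (5/2, 5); (3, -3) → (9/2, -3)
T2 rotate counter-clockwise with cos θ = -7/25, sin θ = -24/25: (2, 0) → (-14/25, -48/25); (5/2, 5) → (41/10, -19/5); (9/2, -3) → (-207/50, -87/25)
T3 reflect across y = 0: (-14/25, -48/25) → (-14/25, 48/25); (41/10, -19/5) → (41/10, 19/5); (-207/50, -87/25) → (-207/50, 87/25)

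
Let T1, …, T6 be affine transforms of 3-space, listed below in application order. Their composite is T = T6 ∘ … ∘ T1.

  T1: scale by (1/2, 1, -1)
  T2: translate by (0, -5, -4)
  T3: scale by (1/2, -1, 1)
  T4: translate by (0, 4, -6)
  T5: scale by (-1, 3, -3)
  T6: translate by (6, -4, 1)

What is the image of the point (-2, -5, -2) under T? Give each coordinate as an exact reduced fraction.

T(p) = (13/2, 38, 25)

T1 scale by (1/2, 1, -1): (-2, -5, -2) → (-1, -5, 2)
T2 translate by (0, -5, -4): (-1, -5, 2) → (-1, -10, -2)
T3 scale by (1/2, -1, 1): (-1, -10, -2) → (-1/2, 10, -2)
T4 translate by (0, 4, -6): (-1/2, 10, -2) → (-1/2, 14, -8)
T5 scale by (-1, 3, -3): (-1/2, 14, -8) → (1/2, 42, 24)
T6 translate by (6, -4, 1): (1/2, 42, 24) → (13/2, 38, 25)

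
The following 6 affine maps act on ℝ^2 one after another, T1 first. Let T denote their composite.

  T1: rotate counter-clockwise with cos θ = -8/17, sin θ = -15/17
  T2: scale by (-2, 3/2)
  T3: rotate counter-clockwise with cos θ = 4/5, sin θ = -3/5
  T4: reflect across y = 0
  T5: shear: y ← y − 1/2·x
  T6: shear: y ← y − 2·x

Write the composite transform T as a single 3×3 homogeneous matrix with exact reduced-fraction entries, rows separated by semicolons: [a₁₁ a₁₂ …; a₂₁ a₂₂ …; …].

T = [-7/170 -156/85 0; 587/340 348/85 0; 0 0 1]

T1 = [-8/17 15/17 0; -15/17 -8/17 0; 0 0 1]
T2·T1 = [16/17 -30/17 0; -45/34 -12/17 0; 0 0 1]
T3·…·T1 = [-7/170 -156/85 0; -138/85 42/85 0; 0 0 1]
T4·…·T1 = [-7/170 -156/85 0; 138/85 -42/85 0; 0 0 1]
T5·…·T1 = [-7/170 -156/85 0; 559/340 36/85 0; 0 0 1]
T6·…·T1 = [-7/170 -156/85 0; 587/340 348/85 0; 0 0 1]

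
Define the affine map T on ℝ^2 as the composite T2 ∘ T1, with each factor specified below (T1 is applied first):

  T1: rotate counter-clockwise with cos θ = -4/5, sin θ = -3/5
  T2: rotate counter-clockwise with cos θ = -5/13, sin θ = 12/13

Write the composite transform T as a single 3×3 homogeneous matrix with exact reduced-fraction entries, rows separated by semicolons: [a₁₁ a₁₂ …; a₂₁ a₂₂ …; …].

T = [56/65 33/65 0; -33/65 56/65 0; 0 0 1]

T1 = [-4/5 3/5 0; -3/5 -4/5 0; 0 0 1]
T2·T1 = [56/65 33/65 0; -33/65 56/65 0; 0 0 1]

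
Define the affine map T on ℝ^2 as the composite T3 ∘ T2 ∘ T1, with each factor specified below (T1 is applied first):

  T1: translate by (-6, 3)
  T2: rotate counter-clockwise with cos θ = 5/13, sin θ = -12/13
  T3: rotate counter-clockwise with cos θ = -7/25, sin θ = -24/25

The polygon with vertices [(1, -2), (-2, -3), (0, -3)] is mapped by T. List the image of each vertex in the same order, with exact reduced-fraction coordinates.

T1 translate by (-6, 3): (1, -2) → (-5, 1); (-2, -3) → (-8, 0); (0, -3) → (-6, 0)
T2 rotate counter-clockwise with cos θ = 5/13, sin θ = -12/13: (-5, 1) → (-1, 5); (-8, 0) → (-40/13, 96/13); (-6, 0) → (-30/13, 72/13)
T3 rotate counter-clockwise with cos θ = -7/25, sin θ = -24/25: (-1, 5) → (127/25, -11/25); (-40/13, 96/13) → (2584/325, 288/325); (-30/13, 72/13) → (1938/325, 216/325)

image vertices: (127/25, -11/25), (2584/325, 288/325), (1938/325, 216/325)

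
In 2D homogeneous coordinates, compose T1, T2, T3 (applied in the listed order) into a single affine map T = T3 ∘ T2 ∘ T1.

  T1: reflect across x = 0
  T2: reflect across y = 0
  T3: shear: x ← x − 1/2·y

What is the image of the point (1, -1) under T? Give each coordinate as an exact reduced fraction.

T1 reflect across x = 0: (1, -1) → (-1, -1)
T2 reflect across y = 0: (-1, -1) → (-1, 1)
T3 shear: x ← x − 1/2·y: (-1, 1) → (-3/2, 1)

T(p) = (-3/2, 1)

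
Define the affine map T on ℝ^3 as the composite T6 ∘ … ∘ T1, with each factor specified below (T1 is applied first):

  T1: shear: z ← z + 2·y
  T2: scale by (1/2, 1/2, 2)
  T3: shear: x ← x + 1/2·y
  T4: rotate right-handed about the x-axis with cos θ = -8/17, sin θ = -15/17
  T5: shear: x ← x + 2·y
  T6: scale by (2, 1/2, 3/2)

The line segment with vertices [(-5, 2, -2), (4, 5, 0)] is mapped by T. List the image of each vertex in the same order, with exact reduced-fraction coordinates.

image vertices: (140/17, 26/17, -141/34), (2461/34, 140/17, -1185/68)

T1 shear: z ← z + 2·y: (-5, 2, -2) → (-5, 2, 2); (4, 5, 0) → (4, 5, 10)
T2 scale by (1/2, 1/2, 2): (-5, 2, 2) → (-5/2, 1, 4); (4, 5, 10) → (2, 5/2, 20)
T3 shear: x ← x + 1/2·y: (-5/2, 1, 4) → (-2, 1, 4); (2, 5/2, 20) → (13/4, 5/2, 20)
T4 rotate right-handed about the x-axis with cos θ = -8/17, sin θ = -15/17: (-2, 1, 4) → (-2, 52/17, -47/17); (13/4, 5/2, 20) → (13/4, 280/17, -395/34)
T5 shear: x ← x + 2·y: (-2, 52/17, -47/17) → (70/17, 52/17, -47/17); (13/4, 280/17, -395/34) → (2461/68, 280/17, -395/34)
T6 scale by (2, 1/2, 3/2): (70/17, 52/17, -47/17) → (140/17, 26/17, -141/34); (2461/68, 280/17, -395/34) → (2461/34, 140/17, -1185/68)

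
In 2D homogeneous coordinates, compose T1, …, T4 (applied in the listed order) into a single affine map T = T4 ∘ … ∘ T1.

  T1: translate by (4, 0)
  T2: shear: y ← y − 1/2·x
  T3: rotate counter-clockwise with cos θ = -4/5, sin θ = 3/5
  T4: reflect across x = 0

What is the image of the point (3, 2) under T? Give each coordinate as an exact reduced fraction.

T1 translate by (4, 0): (3, 2) → (7, 2)
T2 shear: y ← y − 1/2·x: (7, 2) → (7, -3/2)
T3 rotate counter-clockwise with cos θ = -4/5, sin θ = 3/5: (7, -3/2) → (-47/10, 27/5)
T4 reflect across x = 0: (-47/10, 27/5) → (47/10, 27/5)

T(p) = (47/10, 27/5)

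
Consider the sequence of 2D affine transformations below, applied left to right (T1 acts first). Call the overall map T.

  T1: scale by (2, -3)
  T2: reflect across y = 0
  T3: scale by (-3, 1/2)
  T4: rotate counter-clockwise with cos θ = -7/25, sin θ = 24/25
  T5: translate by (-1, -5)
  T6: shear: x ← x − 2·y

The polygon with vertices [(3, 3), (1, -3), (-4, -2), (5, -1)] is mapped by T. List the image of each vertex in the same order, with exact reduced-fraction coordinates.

T1 scale by (2, -3): (3, 3) → (6, -9); (1, -3) → (2, 9); (-4, -2) → (-8, 6); (5, -1) → (10, 3)
T2 reflect across y = 0: (6, -9) → (6, 9); (2, 9) → (2, -9); (-8, 6) → (-8, -6); (10, 3) → (10, -3)
T3 scale by (-3, 1/2): (6, 9) → (-18, 9/2); (2, -9) → (-6, -9/2); (-8, -6) → (24, -3); (10, -3) → (-30, -3/2)
T4 rotate counter-clockwise with cos θ = -7/25, sin θ = 24/25: (-18, 9/2) → (18/25, -927/50); (-6, -9/2) → (6, -9/2); (24, -3) → (-96/25, 597/25); (-30, -3/2) → (246/25, -1419/50)
T5 translate by (-1, -5): (18/25, -927/50) → (-7/25, -1177/50); (6, -9/2) → (5, -19/2); (-96/25, 597/25) → (-121/25, 472/25); (246/25, -1419/50) → (221/25, -1669/50)
T6 shear: x ← x − 2·y: (-7/25, -1177/50) → (234/5, -1177/50); (5, -19/2) → (24, -19/2); (-121/25, 472/25) → (-213/5, 472/25); (221/25, -1669/50) → (378/5, -1669/50)

image vertices: (234/5, -1177/50), (24, -19/2), (-213/5, 472/25), (378/5, -1669/50)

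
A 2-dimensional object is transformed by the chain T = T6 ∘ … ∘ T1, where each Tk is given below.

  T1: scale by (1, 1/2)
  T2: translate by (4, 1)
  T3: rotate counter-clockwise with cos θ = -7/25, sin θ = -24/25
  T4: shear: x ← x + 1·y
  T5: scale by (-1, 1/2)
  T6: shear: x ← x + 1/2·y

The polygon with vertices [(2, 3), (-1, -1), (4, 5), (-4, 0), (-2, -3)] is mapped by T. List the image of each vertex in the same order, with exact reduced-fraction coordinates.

image vertices: (33/8, -323/100), (21/8, -151/100), (43/8, -433/100), (-3/4, -7/50), (19/8, -89/100)

T1 scale by (1, 1/2): (2, 3) → (2, 3/2); (-1, -1) → (-1, -1/2); (4, 5) → (4, 5/2); (-4, 0) → (-4, 0); (-2, -3) → (-2, -3/2)
T2 translate by (4, 1): (2, 3/2) → (6, 5/2); (-1, -1/2) → (3, 1/2); (4, 5/2) → (8, 7/2); (-4, 0) → (0, 1); (-2, -3/2) → (2, -1/2)
T3 rotate counter-clockwise with cos θ = -7/25, sin θ = -24/25: (6, 5/2) → (18/25, -323/50); (3, 1/2) → (-9/25, -151/50); (8, 7/2) → (28/25, -433/50); (0, 1) → (24/25, -7/25); (2, -1/2) → (-26/25, -89/50)
T4 shear: x ← x + 1·y: (18/25, -323/50) → (-287/50, -323/50); (-9/25, -151/50) → (-169/50, -151/50); (28/25, -433/50) → (-377/50, -433/50); (24/25, -7/25) → (17/25, -7/25); (-26/25, -89/50) → (-141/50, -89/50)
T5 scale by (-1, 1/2): (-287/50, -323/50) → (287/50, -323/100); (-169/50, -151/50) → (169/50, -151/100); (-377/50, -433/50) → (377/50, -433/100); (17/25, -7/25) → (-17/25, -7/50); (-141/50, -89/50) → (141/50, -89/100)
T6 shear: x ← x + 1/2·y: (287/50, -323/100) → (33/8, -323/100); (169/50, -151/100) → (21/8, -151/100); (377/50, -433/100) → (43/8, -433/100); (-17/25, -7/50) → (-3/4, -7/50); (141/50, -89/100) → (19/8, -89/100)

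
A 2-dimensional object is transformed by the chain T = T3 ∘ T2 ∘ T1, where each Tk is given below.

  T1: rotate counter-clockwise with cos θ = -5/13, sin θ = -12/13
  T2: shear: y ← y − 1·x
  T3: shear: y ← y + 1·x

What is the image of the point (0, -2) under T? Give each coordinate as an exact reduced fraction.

T(p) = (-24/13, 10/13)

T1 rotate counter-clockwise with cos θ = -5/13, sin θ = -12/13: (0, -2) → (-24/13, 10/13)
T2 shear: y ← y − 1·x: (-24/13, 10/13) → (-24/13, 34/13)
T3 shear: y ← y + 1·x: (-24/13, 34/13) → (-24/13, 10/13)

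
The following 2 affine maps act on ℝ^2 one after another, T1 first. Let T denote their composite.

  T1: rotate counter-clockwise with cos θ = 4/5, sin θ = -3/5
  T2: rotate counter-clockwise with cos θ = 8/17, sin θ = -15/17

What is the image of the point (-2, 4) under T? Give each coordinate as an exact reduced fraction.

T1 rotate counter-clockwise with cos θ = 4/5, sin θ = -3/5: (-2, 4) → (4/5, 22/5)
T2 rotate counter-clockwise with cos θ = 8/17, sin θ = -15/17: (4/5, 22/5) → (362/85, 116/85)

T(p) = (362/85, 116/85)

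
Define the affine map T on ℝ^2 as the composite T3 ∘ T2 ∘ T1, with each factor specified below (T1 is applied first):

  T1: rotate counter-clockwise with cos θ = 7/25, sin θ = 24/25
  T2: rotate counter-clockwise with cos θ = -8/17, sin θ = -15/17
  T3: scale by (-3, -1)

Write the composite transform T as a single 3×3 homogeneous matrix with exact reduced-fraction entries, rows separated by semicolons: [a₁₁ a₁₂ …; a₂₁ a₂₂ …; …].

T = [-912/425 -891/425 0; 297/425 -304/425 0; 0 0 1]

T1 = [7/25 -24/25 0; 24/25 7/25 0; 0 0 1]
T2·T1 = [304/425 297/425 0; -297/425 304/425 0; 0 0 1]
T3·…·T1 = [-912/425 -891/425 0; 297/425 -304/425 0; 0 0 1]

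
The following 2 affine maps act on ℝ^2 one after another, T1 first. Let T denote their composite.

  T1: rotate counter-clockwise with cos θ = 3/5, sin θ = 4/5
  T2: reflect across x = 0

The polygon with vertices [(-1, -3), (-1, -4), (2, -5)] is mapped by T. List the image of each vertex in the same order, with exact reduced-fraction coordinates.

image vertices: (-9/5, -13/5), (-13/5, -16/5), (-26/5, -7/5)

T1 rotate counter-clockwise with cos θ = 3/5, sin θ = 4/5: (-1, -3) → (9/5, -13/5); (-1, -4) → (13/5, -16/5); (2, -5) → (26/5, -7/5)
T2 reflect across x = 0: (9/5, -13/5) → (-9/5, -13/5); (13/5, -16/5) → (-13/5, -16/5); (26/5, -7/5) → (-26/5, -7/5)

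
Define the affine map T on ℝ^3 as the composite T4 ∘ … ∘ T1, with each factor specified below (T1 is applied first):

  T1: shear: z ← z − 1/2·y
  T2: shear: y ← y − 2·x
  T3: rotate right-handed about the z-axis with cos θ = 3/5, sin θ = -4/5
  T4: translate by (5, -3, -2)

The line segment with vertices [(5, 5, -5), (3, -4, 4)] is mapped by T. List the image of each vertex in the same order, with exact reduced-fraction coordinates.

T1 shear: z ← z − 1/2·y: (5, 5, -5) → (5, 5, -15/2); (3, -4, 4) → (3, -4, 6)
T2 shear: y ← y − 2·x: (5, 5, -15/2) → (5, -5, -15/2); (3, -4, 6) → (3, -10, 6)
T3 rotate right-handed about the z-axis with cos θ = 3/5, sin θ = -4/5: (5, -5, -15/2) → (-1, -7, -15/2); (3, -10, 6) → (-31/5, -42/5, 6)
T4 translate by (5, -3, -2): (-1, -7, -15/2) → (4, -10, -19/2); (-31/5, -42/5, 6) → (-6/5, -57/5, 4)

image vertices: (4, -10, -19/2), (-6/5, -57/5, 4)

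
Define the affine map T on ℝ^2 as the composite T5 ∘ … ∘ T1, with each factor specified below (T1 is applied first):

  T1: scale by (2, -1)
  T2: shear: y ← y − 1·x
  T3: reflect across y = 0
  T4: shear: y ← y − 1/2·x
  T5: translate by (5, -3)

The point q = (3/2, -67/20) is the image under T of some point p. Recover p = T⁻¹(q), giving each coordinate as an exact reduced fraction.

T1 = [2 0 0; 0 -1 0; 0 0 1]
T2·T1 = [2 0 0; -2 -1 0; 0 0 1]
T3·…·T1 = [2 0 0; 2 1 0; 0 0 1]
T4·…·T1 = [2 0 0; 1 1 0; 0 0 1]
T5·…·T1 = [2 0 5; 1 1 -3; 0 0 1]
det M = 2; M⁻¹ = [1/2 0 -5/2; -1/2 1 11/2; 0 0 1]
M⁻¹ · (3/2, -67/20)ᵀ = (-7/4, 7/5)ᵀ

p = (-7/4, 7/5)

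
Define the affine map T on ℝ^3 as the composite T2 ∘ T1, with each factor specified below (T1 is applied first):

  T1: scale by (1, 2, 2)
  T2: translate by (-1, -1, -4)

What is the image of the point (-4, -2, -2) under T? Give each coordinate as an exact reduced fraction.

T(p) = (-5, -5, -8)

T1 scale by (1, 2, 2): (-4, -2, -2) → (-4, -4, -4)
T2 translate by (-1, -1, -4): (-4, -4, -4) → (-5, -5, -8)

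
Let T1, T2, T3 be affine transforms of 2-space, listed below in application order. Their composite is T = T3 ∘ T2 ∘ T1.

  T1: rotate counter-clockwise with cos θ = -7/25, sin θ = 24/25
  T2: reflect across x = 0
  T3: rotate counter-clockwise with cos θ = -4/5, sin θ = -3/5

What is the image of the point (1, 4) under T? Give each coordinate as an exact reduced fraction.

T(p) = (-424/125, -293/125)

T1 rotate counter-clockwise with cos θ = -7/25, sin θ = 24/25: (1, 4) → (-103/25, -4/25)
T2 reflect across x = 0: (-103/25, -4/25) → (103/25, -4/25)
T3 rotate counter-clockwise with cos θ = -4/5, sin θ = -3/5: (103/25, -4/25) → (-424/125, -293/125)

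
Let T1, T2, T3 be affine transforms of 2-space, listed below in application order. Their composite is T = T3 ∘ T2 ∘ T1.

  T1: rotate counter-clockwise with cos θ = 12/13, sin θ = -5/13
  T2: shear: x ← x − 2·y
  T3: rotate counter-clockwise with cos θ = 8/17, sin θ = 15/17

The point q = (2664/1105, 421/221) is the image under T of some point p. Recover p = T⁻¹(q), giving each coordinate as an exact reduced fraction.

T1 = [12/13 5/13 0; -5/13 12/13 0; 0 0 1]
T2·T1 = [22/13 -19/13 0; -5/13 12/13 0; 0 0 1]
T3·…·T1 = [251/221 -332/221 0; 290/221 -189/221 0; 0 0 1]
det M = 1; M⁻¹ = [-189/221 332/221 0; -290/221 251/221 0; 0 0 1]
M⁻¹ · (2664/1105, 421/221)ᵀ = (4/5, -1)ᵀ

p = (4/5, -1)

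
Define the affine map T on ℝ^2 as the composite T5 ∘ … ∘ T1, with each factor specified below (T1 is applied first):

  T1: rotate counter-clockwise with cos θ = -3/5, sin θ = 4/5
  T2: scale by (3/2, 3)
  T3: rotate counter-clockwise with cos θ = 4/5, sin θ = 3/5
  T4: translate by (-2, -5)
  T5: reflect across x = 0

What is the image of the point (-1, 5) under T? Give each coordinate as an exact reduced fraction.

T(p) = (-19/25, -859/50)

T1 rotate counter-clockwise with cos θ = -3/5, sin θ = 4/5: (-1, 5) → (-17/5, -19/5)
T2 scale by (3/2, 3): (-17/5, -19/5) → (-51/10, -57/5)
T3 rotate counter-clockwise with cos θ = 4/5, sin θ = 3/5: (-51/10, -57/5) → (69/25, -609/50)
T4 translate by (-2, -5): (69/25, -609/50) → (19/25, -859/50)
T5 reflect across x = 0: (19/25, -859/50) → (-19/25, -859/50)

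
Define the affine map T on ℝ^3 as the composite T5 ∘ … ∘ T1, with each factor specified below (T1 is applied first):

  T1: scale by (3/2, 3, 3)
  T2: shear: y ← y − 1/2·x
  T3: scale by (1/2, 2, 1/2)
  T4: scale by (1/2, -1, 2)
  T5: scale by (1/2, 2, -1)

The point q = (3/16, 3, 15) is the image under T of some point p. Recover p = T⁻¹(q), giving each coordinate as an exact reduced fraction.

p = (1, 0, -5)

T1 = [3/2 0 0 0; 0 3 0 0; 0 0 3 0; 0 0 0 1]
T2·T1 = [3/2 0 0 0; -3/4 3 0 0; 0 0 3 0; 0 0 0 1]
T3·…·T1 = [3/4 0 0 0; -3/2 6 0 0; 0 0 3/2 0; 0 0 0 1]
T4·…·T1 = [3/8 0 0 0; 3/2 -6 0 0; 0 0 3 0; 0 0 0 1]
T5·…·T1 = [3/16 0 0 0; 3 -12 0 0; 0 0 -3 0; 0 0 0 1]
det M = 27/4; M⁻¹ = [16/3 0 0 0; 4/3 -1/12 0 0; 0 0 -1/3 0; 0 0 0 1]
M⁻¹ · (3/16, 3, 15)ᵀ = (1, 0, -5)ᵀ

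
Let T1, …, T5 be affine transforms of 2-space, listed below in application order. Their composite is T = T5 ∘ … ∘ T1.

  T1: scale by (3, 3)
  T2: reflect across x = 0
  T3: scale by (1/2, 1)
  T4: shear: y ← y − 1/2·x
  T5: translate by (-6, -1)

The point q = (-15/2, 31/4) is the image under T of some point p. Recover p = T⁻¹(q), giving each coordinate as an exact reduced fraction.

p = (1, 8/3)

T1 = [3 0 0; 0 3 0; 0 0 1]
T2·T1 = [-3 0 0; 0 3 0; 0 0 1]
T3·…·T1 = [-3/2 0 0; 0 3 0; 0 0 1]
T4·…·T1 = [-3/2 0 0; 3/4 3 0; 0 0 1]
T5·…·T1 = [-3/2 0 -6; 3/4 3 -1; 0 0 1]
det M = -9/2; M⁻¹ = [-2/3 0 -4; 1/6 1/3 4/3; 0 0 1]
M⁻¹ · (-15/2, 31/4)ᵀ = (1, 8/3)ᵀ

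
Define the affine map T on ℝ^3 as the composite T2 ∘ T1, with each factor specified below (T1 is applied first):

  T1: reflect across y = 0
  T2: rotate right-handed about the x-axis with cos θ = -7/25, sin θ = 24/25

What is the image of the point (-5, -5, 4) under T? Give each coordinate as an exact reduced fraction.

T(p) = (-5, -131/25, 92/25)

T1 reflect across y = 0: (-5, -5, 4) → (-5, 5, 4)
T2 rotate right-handed about the x-axis with cos θ = -7/25, sin θ = 24/25: (-5, 5, 4) → (-5, -131/25, 92/25)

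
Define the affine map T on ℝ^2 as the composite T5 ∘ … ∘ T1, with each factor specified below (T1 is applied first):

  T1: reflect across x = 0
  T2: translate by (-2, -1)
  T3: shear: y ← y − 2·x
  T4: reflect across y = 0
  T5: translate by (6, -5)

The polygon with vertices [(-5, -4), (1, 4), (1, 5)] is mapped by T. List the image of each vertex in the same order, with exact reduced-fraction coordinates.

T1 reflect across x = 0: (-5, -4) → (5, -4); (1, 4) → (-1, 4); (1, 5) → (-1, 5)
T2 translate by (-2, -1): (5, -4) → (3, -5); (-1, 4) → (-3, 3); (-1, 5) → (-3, 4)
T3 shear: y ← y − 2·x: (3, -5) → (3, -11); (-3, 3) → (-3, 9); (-3, 4) → (-3, 10)
T4 reflect across y = 0: (3, -11) → (3, 11); (-3, 9) → (-3, -9); (-3, 10) → (-3, -10)
T5 translate by (6, -5): (3, 11) → (9, 6); (-3, -9) → (3, -14); (-3, -10) → (3, -15)

image vertices: (9, 6), (3, -14), (3, -15)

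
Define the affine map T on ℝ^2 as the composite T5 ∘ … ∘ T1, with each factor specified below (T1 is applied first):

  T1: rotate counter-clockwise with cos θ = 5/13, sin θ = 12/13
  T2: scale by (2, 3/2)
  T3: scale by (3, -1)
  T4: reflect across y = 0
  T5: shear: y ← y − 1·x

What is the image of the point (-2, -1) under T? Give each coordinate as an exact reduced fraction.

T1 rotate counter-clockwise with cos θ = 5/13, sin θ = 12/13: (-2, -1) → (2/13, -29/13)
T2 scale by (2, 3/2): (2/13, -29/13) → (4/13, -87/26)
T3 scale by (3, -1): (4/13, -87/26) → (12/13, 87/26)
T4 reflect across y = 0: (12/13, 87/26) → (12/13, -87/26)
T5 shear: y ← y − 1·x: (12/13, -87/26) → (12/13, -111/26)

T(p) = (12/13, -111/26)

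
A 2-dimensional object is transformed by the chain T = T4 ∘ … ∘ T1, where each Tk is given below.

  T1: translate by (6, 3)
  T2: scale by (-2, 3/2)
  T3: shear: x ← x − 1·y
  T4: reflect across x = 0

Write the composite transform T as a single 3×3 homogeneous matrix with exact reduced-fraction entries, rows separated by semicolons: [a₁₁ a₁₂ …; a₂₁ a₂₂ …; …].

T = [2 3/2 33/2; 0 3/2 9/2; 0 0 1]

T1 = [1 0 6; 0 1 3; 0 0 1]
T2·T1 = [-2 0 -12; 0 3/2 9/2; 0 0 1]
T3·…·T1 = [-2 -3/2 -33/2; 0 3/2 9/2; 0 0 1]
T4·…·T1 = [2 3/2 33/2; 0 3/2 9/2; 0 0 1]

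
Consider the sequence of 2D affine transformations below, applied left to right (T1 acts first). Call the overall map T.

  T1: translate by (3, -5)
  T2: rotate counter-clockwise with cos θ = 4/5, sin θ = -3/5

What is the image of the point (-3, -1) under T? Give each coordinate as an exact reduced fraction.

T1 translate by (3, -5): (-3, -1) → (0, -6)
T2 rotate counter-clockwise with cos θ = 4/5, sin θ = -3/5: (0, -6) → (-18/5, -24/5)

T(p) = (-18/5, -24/5)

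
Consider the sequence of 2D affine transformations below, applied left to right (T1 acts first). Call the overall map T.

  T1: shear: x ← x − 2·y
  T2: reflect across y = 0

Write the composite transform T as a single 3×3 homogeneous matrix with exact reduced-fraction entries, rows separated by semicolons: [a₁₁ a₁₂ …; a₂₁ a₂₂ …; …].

T1 = [1 -2 0; 0 1 0; 0 0 1]
T2·T1 = [1 -2 0; 0 -1 0; 0 0 1]

T = [1 -2 0; 0 -1 0; 0 0 1]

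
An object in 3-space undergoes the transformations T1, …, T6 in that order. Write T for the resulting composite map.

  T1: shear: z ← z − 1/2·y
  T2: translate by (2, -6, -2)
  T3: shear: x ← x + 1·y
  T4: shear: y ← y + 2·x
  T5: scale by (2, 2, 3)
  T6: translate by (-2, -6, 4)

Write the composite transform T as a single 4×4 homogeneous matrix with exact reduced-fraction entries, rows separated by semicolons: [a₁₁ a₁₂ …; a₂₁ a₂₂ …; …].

T = [2 2 0 -10; 4 6 0 -34; 0 -3/2 3 -2; 0 0 0 1]

T1 = [1 0 0 0; 0 1 0 0; 0 -1/2 1 0; 0 0 0 1]
T2·T1 = [1 0 0 2; 0 1 0 -6; 0 -1/2 1 -2; 0 0 0 1]
T3·…·T1 = [1 1 0 -4; 0 1 0 -6; 0 -1/2 1 -2; 0 0 0 1]
T4·…·T1 = [1 1 0 -4; 2 3 0 -14; 0 -1/2 1 -2; 0 0 0 1]
T5·…·T1 = [2 2 0 -8; 4 6 0 -28; 0 -3/2 3 -6; 0 0 0 1]
T6·…·T1 = [2 2 0 -10; 4 6 0 -34; 0 -3/2 3 -2; 0 0 0 1]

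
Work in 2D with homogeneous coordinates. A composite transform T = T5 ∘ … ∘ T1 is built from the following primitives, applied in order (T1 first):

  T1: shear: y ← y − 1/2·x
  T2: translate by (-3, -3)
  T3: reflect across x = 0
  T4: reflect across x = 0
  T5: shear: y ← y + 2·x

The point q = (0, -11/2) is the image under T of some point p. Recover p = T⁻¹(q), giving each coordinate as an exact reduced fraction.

p = (3, -1)

T1 = [1 0 0; -1/2 1 0; 0 0 1]
T2·T1 = [1 0 -3; -1/2 1 -3; 0 0 1]
T3·…·T1 = [-1 0 3; -1/2 1 -3; 0 0 1]
T4·…·T1 = [1 0 -3; -1/2 1 -3; 0 0 1]
T5·…·T1 = [1 0 -3; 3/2 1 -9; 0 0 1]
det M = 1; M⁻¹ = [1 0 3; -3/2 1 9/2; 0 0 1]
M⁻¹ · (0, -11/2)ᵀ = (3, -1)ᵀ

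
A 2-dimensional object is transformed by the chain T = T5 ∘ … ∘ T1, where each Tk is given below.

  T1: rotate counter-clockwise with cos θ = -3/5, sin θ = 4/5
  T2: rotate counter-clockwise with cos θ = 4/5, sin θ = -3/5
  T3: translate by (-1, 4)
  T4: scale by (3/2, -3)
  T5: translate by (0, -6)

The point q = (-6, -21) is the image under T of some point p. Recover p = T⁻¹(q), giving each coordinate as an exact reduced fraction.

T1 = [-3/5 -4/5 0; 4/5 -3/5 0; 0 0 1]
T2·T1 = [0 -1 0; 1 0 0; 0 0 1]
T3·…·T1 = [0 -1 -1; 1 0 4; 0 0 1]
T4·…·T1 = [0 -3/2 -3/2; -3 0 -12; 0 0 1]
T5·…·T1 = [0 -3/2 -3/2; -3 0 -18; 0 0 1]
det M = -9/2; M⁻¹ = [0 -1/3 -6; -2/3 0 -1; 0 0 1]
M⁻¹ · (-6, -21)ᵀ = (1, 3)ᵀ

p = (1, 3)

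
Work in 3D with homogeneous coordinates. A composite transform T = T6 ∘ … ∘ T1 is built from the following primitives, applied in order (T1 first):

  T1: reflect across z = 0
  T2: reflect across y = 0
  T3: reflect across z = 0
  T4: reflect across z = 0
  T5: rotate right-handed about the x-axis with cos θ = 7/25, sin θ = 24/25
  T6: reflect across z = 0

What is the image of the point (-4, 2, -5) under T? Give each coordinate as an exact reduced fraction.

T1 reflect across z = 0: (-4, 2, -5) → (-4, 2, 5)
T2 reflect across y = 0: (-4, 2, 5) → (-4, -2, 5)
T3 reflect across z = 0: (-4, -2, 5) → (-4, -2, -5)
T4 reflect across z = 0: (-4, -2, -5) → (-4, -2, 5)
T5 rotate right-handed about the x-axis with cos θ = 7/25, sin θ = 24/25: (-4, -2, 5) → (-4, -134/25, -13/25)
T6 reflect across z = 0: (-4, -134/25, -13/25) → (-4, -134/25, 13/25)

T(p) = (-4, -134/25, 13/25)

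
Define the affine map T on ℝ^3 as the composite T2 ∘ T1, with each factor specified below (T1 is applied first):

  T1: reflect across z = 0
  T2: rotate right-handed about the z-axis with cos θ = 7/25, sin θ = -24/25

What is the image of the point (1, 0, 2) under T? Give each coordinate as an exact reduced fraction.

T(p) = (7/25, -24/25, -2)

T1 reflect across z = 0: (1, 0, 2) → (1, 0, -2)
T2 rotate right-handed about the z-axis with cos θ = 7/25, sin θ = -24/25: (1, 0, -2) → (7/25, -24/25, -2)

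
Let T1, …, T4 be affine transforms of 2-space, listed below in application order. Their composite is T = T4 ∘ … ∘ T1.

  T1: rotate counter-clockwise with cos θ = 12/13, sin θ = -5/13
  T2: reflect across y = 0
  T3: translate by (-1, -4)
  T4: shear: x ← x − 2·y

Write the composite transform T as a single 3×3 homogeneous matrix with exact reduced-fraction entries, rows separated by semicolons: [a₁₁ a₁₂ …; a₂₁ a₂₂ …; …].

T1 = [12/13 5/13 0; -5/13 12/13 0; 0 0 1]
T2·T1 = [12/13 5/13 0; 5/13 -12/13 0; 0 0 1]
T3·…·T1 = [12/13 5/13 -1; 5/13 -12/13 -4; 0 0 1]
T4·…·T1 = [2/13 29/13 7; 5/13 -12/13 -4; 0 0 1]

T = [2/13 29/13 7; 5/13 -12/13 -4; 0 0 1]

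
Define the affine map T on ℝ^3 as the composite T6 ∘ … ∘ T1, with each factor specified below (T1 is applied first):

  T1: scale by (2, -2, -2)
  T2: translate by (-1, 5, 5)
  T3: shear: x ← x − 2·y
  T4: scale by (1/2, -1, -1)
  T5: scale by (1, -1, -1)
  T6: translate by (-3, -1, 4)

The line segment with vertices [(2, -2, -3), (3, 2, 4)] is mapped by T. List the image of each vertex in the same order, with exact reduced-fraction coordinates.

image vertices: (-21/2, 8, 15), (-3/2, 0, 1)

T1 scale by (2, -2, -2): (2, -2, -3) → (4, 4, 6); (3, 2, 4) → (6, -4, -8)
T2 translate by (-1, 5, 5): (4, 4, 6) → (3, 9, 11); (6, -4, -8) → (5, 1, -3)
T3 shear: x ← x − 2·y: (3, 9, 11) → (-15, 9, 11); (5, 1, -3) → (3, 1, -3)
T4 scale by (1/2, -1, -1): (-15, 9, 11) → (-15/2, -9, -11); (3, 1, -3) → (3/2, -1, 3)
T5 scale by (1, -1, -1): (-15/2, -9, -11) → (-15/2, 9, 11); (3/2, -1, 3) → (3/2, 1, -3)
T6 translate by (-3, -1, 4): (-15/2, 9, 11) → (-21/2, 8, 15); (3/2, 1, -3) → (-3/2, 0, 1)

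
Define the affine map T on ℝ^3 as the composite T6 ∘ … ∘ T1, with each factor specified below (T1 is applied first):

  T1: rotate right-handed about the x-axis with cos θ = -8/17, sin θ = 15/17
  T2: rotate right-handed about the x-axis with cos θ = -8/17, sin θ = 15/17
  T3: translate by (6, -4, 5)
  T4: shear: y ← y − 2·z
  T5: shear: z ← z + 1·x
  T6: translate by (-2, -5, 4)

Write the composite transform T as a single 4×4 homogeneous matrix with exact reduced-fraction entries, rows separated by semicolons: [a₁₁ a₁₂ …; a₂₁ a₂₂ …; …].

T1 = [1 0 0 0; 0 -8/17 -15/17 0; 0 15/17 -8/17 0; 0 0 0 1]
T2·T1 = [1 0 0 0; 0 -161/289 240/289 0; 0 -240/289 -161/289 0; 0 0 0 1]
T3·…·T1 = [1 0 0 6; 0 -161/289 240/289 -4; 0 -240/289 -161/289 5; 0 0 0 1]
T4·…·T1 = [1 0 0 6; 0 319/289 562/289 -14; 0 -240/289 -161/289 5; 0 0 0 1]
T5·…·T1 = [1 0 0 6; 0 319/289 562/289 -14; 1 -240/289 -161/289 11; 0 0 0 1]
T6·…·T1 = [1 0 0 4; 0 319/289 562/289 -19; 1 -240/289 -161/289 15; 0 0 0 1]

T = [1 0 0 4; 0 319/289 562/289 -19; 1 -240/289 -161/289 15; 0 0 0 1]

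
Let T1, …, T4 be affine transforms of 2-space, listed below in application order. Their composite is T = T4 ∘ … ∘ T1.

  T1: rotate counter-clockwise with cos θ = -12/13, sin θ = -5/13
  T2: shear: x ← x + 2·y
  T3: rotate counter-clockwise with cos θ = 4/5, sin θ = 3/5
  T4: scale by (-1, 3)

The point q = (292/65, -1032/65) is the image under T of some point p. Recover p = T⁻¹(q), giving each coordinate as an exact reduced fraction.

T1 = [-12/13 5/13 0; -5/13 -12/13 0; 0 0 1]
T2·T1 = [-22/13 -19/13 0; -5/13 -12/13 0; 0 0 1]
T3·…·T1 = [-73/65 -8/13 0; -86/65 -21/13 0; 0 0 1]
T4·…·T1 = [73/65 8/13 0; -258/65 -63/13 0; 0 0 1]
det M = -3; M⁻¹ = [21/13 8/39 0; -86/65 -73/195 0; 0 0 1]
M⁻¹ · (292/65, -1032/65)ᵀ = (4, 0)ᵀ

p = (4, 0)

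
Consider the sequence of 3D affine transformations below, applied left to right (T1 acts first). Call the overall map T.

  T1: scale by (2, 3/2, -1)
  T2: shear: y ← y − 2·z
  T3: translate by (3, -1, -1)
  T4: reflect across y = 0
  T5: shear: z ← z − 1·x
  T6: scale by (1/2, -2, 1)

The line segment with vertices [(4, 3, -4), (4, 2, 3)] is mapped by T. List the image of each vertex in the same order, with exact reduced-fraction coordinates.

image vertices: (11/2, -9, -8), (11/2, 16, -15)

T1 scale by (2, 3/2, -1): (4, 3, -4) → (8, 9/2, 4); (4, 2, 3) → (8, 3, -3)
T2 shear: y ← y − 2·z: (8, 9/2, 4) → (8, -7/2, 4); (8, 3, -3) → (8, 9, -3)
T3 translate by (3, -1, -1): (8, -7/2, 4) → (11, -9/2, 3); (8, 9, -3) → (11, 8, -4)
T4 reflect across y = 0: (11, -9/2, 3) → (11, 9/2, 3); (11, 8, -4) → (11, -8, -4)
T5 shear: z ← z − 1·x: (11, 9/2, 3) → (11, 9/2, -8); (11, -8, -4) → (11, -8, -15)
T6 scale by (1/2, -2, 1): (11, 9/2, -8) → (11/2, -9, -8); (11, -8, -15) → (11/2, 16, -15)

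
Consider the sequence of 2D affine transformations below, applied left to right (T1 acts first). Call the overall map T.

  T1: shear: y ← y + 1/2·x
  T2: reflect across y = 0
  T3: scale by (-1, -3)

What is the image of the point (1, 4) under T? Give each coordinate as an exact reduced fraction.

T1 shear: y ← y + 1/2·x: (1, 4) → (1, 9/2)
T2 reflect across y = 0: (1, 9/2) → (1, -9/2)
T3 scale by (-1, -3): (1, -9/2) → (-1, 27/2)

T(p) = (-1, 27/2)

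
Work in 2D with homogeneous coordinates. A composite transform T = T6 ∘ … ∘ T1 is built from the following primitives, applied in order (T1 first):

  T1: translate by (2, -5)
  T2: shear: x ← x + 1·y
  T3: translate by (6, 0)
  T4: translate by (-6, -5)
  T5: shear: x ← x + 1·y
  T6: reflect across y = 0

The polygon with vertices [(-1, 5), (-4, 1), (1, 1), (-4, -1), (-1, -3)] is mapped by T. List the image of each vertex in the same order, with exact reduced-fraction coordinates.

T1 translate by (2, -5): (-1, 5) → (1, 0); (-4, 1) → (-2, -4); (1, 1) → (3, -4); (-4, -1) → (-2, -6); (-1, -3) → (1, -8)
T2 shear: x ← x + 1·y: (1, 0) → (1, 0); (-2, -4) → (-6, -4); (3, -4) → (-1, -4); (-2, -6) → (-8, -6); (1, -8) → (-7, -8)
T3 translate by (6, 0): (1, 0) → (7, 0); (-6, -4) → (0, -4); (-1, -4) → (5, -4); (-8, -6) → (-2, -6); (-7, -8) → (-1, -8)
T4 translate by (-6, -5): (7, 0) → (1, -5); (0, -4) → (-6, -9); (5, -4) → (-1, -9); (-2, -6) → (-8, -11); (-1, -8) → (-7, -13)
T5 shear: x ← x + 1·y: (1, -5) → (-4, -5); (-6, -9) → (-15, -9); (-1, -9) → (-10, -9); (-8, -11) → (-19, -11); (-7, -13) → (-20, -13)
T6 reflect across y = 0: (-4, -5) → (-4, 5); (-15, -9) → (-15, 9); (-10, -9) → (-10, 9); (-19, -11) → (-19, 11); (-20, -13) → (-20, 13)

image vertices: (-4, 5), (-15, 9), (-10, 9), (-19, 11), (-20, 13)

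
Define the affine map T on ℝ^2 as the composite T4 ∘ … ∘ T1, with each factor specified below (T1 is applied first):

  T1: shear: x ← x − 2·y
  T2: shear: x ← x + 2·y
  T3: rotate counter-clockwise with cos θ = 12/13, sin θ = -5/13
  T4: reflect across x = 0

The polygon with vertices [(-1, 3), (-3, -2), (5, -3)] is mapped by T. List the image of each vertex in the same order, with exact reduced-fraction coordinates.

image vertices: (-3/13, 41/13), (46/13, -9/13), (-45/13, -61/13)

T1 shear: x ← x − 2·y: (-1, 3) → (-7, 3); (-3, -2) → (1, -2); (5, -3) → (11, -3)
T2 shear: x ← x + 2·y: (-7, 3) → (-1, 3); (1, -2) → (-3, -2); (11, -3) → (5, -3)
T3 rotate counter-clockwise with cos θ = 12/13, sin θ = -5/13: (-1, 3) → (3/13, 41/13); (-3, -2) → (-46/13, -9/13); (5, -3) → (45/13, -61/13)
T4 reflect across x = 0: (3/13, 41/13) → (-3/13, 41/13); (-46/13, -9/13) → (46/13, -9/13); (45/13, -61/13) → (-45/13, -61/13)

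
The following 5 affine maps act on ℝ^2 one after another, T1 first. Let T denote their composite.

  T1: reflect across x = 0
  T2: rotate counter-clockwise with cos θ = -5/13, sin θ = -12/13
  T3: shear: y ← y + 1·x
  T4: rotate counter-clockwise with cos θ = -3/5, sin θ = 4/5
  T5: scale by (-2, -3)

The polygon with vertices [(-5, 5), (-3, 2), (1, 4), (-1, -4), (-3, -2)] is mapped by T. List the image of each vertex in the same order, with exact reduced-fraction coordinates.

T1 reflect across x = 0: (-5, 5) → (5, 5); (-3, 2) → (3, 2); (1, 4) → (-1, 4); (-1, -4) → (1, -4); (-3, -2) → (3, -2)
T2 rotate counter-clockwise with cos θ = -5/13, sin θ = -12/13: (5, 5) → (35/13, -85/13); (3, 2) → (9/13, -46/13); (-1, 4) → (53/13, -8/13); (1, -4) → (-53/13, 8/13); (3, -2) → (-3, -2)
T3 shear: y ← y + 1·x: (35/13, -85/13) → (35/13, -50/13); (9/13, -46/13) → (9/13, -37/13); (53/13, -8/13) → (53/13, 45/13); (-53/13, 8/13) → (-53/13, -45/13); (-3, -2) → (-3, -5)
T4 rotate counter-clockwise with cos θ = -3/5, sin θ = 4/5: (35/13, -50/13) → (19/13, 58/13); (9/13, -37/13) → (121/65, 147/65); (53/13, 45/13) → (-339/65, 77/65); (-53/13, -45/13) → (339/65, -77/65); (-3, -5) → (29/5, 3/5)
T5 scale by (-2, -3): (19/13, 58/13) → (-38/13, -174/13); (121/65, 147/65) → (-242/65, -441/65); (-339/65, 77/65) → (678/65, -231/65); (339/65, -77/65) → (-678/65, 231/65); (29/5, 3/5) → (-58/5, -9/5)

image vertices: (-38/13, -174/13), (-242/65, -441/65), (678/65, -231/65), (-678/65, 231/65), (-58/5, -9/5)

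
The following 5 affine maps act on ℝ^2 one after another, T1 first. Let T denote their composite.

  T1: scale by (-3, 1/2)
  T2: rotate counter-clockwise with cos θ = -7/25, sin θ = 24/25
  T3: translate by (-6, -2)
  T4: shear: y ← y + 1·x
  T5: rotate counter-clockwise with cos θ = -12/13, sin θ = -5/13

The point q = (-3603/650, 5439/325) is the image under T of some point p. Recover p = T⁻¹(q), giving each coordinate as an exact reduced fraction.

T1 = [-3 0 0; 0 1/2 0; 0 0 1]
T2·T1 = [21/25 -12/25 0; -72/25 -7/50 0; 0 0 1]
T3·…·T1 = [21/25 -12/25 -6; -72/25 -7/50 -2; 0 0 1]
T4·…·T1 = [21/25 -12/25 -6; -51/25 -31/50 -8; 0 0 1]
T5·…·T1 = [-39/25 133/650 32/13; 39/25 246/325 126/13; 0 0 1]
det M = -3/2; M⁻¹ = [-164/325 133/975 -2/25; 26/25 26/25 -316/25; 0 0 1]
M⁻¹ · (-3603/650, 5439/325)ᵀ = (5, -1)ᵀ

p = (5, -1)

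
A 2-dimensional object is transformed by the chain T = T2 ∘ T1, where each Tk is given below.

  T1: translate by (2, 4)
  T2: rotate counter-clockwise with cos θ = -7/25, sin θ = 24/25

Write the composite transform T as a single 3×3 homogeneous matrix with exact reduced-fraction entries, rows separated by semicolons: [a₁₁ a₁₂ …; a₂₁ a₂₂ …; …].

T1 = [1 0 2; 0 1 4; 0 0 1]
T2·T1 = [-7/25 -24/25 -22/5; 24/25 -7/25 4/5; 0 0 1]

T = [-7/25 -24/25 -22/5; 24/25 -7/25 4/5; 0 0 1]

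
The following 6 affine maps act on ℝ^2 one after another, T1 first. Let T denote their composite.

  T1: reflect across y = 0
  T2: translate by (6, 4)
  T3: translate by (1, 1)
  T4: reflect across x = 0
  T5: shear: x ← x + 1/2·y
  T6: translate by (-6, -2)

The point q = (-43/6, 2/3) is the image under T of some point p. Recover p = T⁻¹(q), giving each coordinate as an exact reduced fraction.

T1 = [1 0 0; 0 -1 0; 0 0 1]
T2·T1 = [1 0 6; 0 -1 4; 0 0 1]
T3·…·T1 = [1 0 7; 0 -1 5; 0 0 1]
T4·…·T1 = [-1 0 -7; 0 -1 5; 0 0 1]
T5·…·T1 = [-1 -1/2 -9/2; 0 -1 5; 0 0 1]
T6·…·T1 = [-1 -1/2 -21/2; 0 -1 3; 0 0 1]
det M = 1; M⁻¹ = [-1 1/2 -12; 0 -1 3; 0 0 1]
M⁻¹ · (-43/6, 2/3)ᵀ = (-9/2, 7/3)ᵀ

p = (-9/2, 7/3)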